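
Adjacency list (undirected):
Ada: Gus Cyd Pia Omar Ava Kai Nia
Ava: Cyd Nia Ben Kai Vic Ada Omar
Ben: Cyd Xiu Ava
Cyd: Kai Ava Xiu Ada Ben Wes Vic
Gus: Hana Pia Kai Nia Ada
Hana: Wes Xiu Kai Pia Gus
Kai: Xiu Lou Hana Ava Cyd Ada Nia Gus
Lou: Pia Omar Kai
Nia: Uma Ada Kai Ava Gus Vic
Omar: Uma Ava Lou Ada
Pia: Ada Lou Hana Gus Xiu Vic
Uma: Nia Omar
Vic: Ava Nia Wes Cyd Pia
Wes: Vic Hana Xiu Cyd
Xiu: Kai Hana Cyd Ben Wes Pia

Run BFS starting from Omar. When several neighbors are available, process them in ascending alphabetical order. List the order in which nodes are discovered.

Omar, Ada, Ava, Lou, Uma, Cyd, Gus, Kai, Nia, Pia, Ben, Vic, Wes, Xiu, Hana

Visit Omar; enqueue Ada, Ava, Lou, Uma → queue [Ada, Ava, Lou, Uma]
Visit Ada; enqueue Cyd, Gus, Kai, Nia, Pia → queue [Ava, Lou, Uma, Cyd, Gus, Kai, Nia, Pia]
Visit Ava; enqueue Ben, Vic → queue [Lou, Uma, Cyd, Gus, Kai, Nia, Pia, Ben, Vic]
Visit Lou → queue [Uma, Cyd, Gus, Kai, Nia, Pia, Ben, Vic]
Visit Uma → queue [Cyd, Gus, Kai, Nia, Pia, Ben, Vic]
Visit Cyd; enqueue Wes, Xiu → queue [Gus, Kai, Nia, Pia, Ben, Vic, Wes, Xiu]
Visit Gus; enqueue Hana → queue [Kai, Nia, Pia, Ben, Vic, Wes, Xiu, Hana]
Visit Kai → queue [Nia, Pia, Ben, Vic, Wes, Xiu, Hana]
Visit Nia → queue [Pia, Ben, Vic, Wes, Xiu, Hana]
Visit Pia → queue [Ben, Vic, Wes, Xiu, Hana]
Visit Ben → queue [Vic, Wes, Xiu, Hana]
Visit Vic → queue [Wes, Xiu, Hana]
Visit Wes → queue [Xiu, Hana]
Visit Xiu → queue [Hana]
Visit Hana → queue []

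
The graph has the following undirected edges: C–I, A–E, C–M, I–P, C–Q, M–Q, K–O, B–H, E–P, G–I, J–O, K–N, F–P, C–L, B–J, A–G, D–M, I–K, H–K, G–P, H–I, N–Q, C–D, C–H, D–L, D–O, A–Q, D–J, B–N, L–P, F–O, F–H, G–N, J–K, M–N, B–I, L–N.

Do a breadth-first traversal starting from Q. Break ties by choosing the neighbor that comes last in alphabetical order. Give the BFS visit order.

Q N M C A L K G B D I H E P O J F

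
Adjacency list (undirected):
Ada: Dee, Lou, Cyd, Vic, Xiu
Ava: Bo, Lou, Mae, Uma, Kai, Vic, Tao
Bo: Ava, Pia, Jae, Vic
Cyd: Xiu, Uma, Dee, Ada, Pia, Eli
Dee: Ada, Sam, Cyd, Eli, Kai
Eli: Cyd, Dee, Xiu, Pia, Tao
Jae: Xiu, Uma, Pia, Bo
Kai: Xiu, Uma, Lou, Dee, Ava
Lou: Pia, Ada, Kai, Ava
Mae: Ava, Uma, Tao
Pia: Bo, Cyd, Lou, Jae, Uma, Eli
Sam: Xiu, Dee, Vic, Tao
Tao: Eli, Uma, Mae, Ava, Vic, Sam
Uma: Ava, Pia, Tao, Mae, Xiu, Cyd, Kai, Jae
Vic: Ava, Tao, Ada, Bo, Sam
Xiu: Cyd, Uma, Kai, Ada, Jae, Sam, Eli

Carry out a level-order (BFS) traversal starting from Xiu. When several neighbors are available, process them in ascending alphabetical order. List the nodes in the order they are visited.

Visit Xiu; enqueue Ada, Cyd, Eli, Jae, Kai, Sam, Uma → queue [Ada, Cyd, Eli, Jae, Kai, Sam, Uma]
Visit Ada; enqueue Dee, Lou, Vic → queue [Cyd, Eli, Jae, Kai, Sam, Uma, Dee, Lou, Vic]
Visit Cyd; enqueue Pia → queue [Eli, Jae, Kai, Sam, Uma, Dee, Lou, Vic, Pia]
Visit Eli; enqueue Tao → queue [Jae, Kai, Sam, Uma, Dee, Lou, Vic, Pia, Tao]
Visit Jae; enqueue Bo → queue [Kai, Sam, Uma, Dee, Lou, Vic, Pia, Tao, Bo]
Visit Kai; enqueue Ava → queue [Sam, Uma, Dee, Lou, Vic, Pia, Tao, Bo, Ava]
Visit Sam → queue [Uma, Dee, Lou, Vic, Pia, Tao, Bo, Ava]
Visit Uma; enqueue Mae → queue [Dee, Lou, Vic, Pia, Tao, Bo, Ava, Mae]
Visit Dee → queue [Lou, Vic, Pia, Tao, Bo, Ava, Mae]
Visit Lou → queue [Vic, Pia, Tao, Bo, Ava, Mae]
Visit Vic → queue [Pia, Tao, Bo, Ava, Mae]
Visit Pia → queue [Tao, Bo, Ava, Mae]
Visit Tao → queue [Bo, Ava, Mae]
Visit Bo → queue [Ava, Mae]
Visit Ava → queue [Mae]
Visit Mae → queue []

Xiu → Ada → Cyd → Eli → Jae → Kai → Sam → Uma → Dee → Lou → Vic → Pia → Tao → Bo → Ava → Mae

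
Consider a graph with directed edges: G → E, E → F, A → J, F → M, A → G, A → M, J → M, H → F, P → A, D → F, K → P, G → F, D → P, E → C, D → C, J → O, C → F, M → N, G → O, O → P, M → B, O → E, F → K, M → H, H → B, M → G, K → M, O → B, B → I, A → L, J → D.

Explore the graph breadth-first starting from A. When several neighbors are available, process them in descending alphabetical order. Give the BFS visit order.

Visit A; enqueue M, L, J, G → queue [M, L, J, G]
Visit M; enqueue N, H, B → queue [L, J, G, N, H, B]
Visit L → queue [J, G, N, H, B]
Visit J; enqueue O, D → queue [G, N, H, B, O, D]
Visit G; enqueue F, E → queue [N, H, B, O, D, F, E]
Visit N → queue [H, B, O, D, F, E]
Visit H → queue [B, O, D, F, E]
Visit B; enqueue I → queue [O, D, F, E, I]
Visit O; enqueue P → queue [D, F, E, I, P]
Visit D; enqueue C → queue [F, E, I, P, C]
Visit F; enqueue K → queue [E, I, P, C, K]
Visit E → queue [I, P, C, K]
Visit I → queue [P, C, K]
Visit P → queue [C, K]
Visit C → queue [K]
Visit K → queue []

A, M, L, J, G, N, H, B, O, D, F, E, I, P, C, K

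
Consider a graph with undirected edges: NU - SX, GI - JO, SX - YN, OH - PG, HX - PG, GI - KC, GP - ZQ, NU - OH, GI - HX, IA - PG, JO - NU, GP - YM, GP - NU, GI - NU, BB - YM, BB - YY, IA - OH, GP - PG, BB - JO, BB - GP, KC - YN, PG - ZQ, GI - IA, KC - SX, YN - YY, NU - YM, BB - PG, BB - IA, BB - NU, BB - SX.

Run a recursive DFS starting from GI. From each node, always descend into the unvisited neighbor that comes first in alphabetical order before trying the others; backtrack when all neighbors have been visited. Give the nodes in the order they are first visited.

Visit GI
GI → HX
HX → PG
PG → BB
BB → GP
GP → NU
NU → JO
NU → OH
OH → IA
NU → SX
SX → KC
KC → YN
YN → YY
NU → YM
GP → ZQ

GI HX PG BB GP NU JO OH IA SX KC YN YY YM ZQ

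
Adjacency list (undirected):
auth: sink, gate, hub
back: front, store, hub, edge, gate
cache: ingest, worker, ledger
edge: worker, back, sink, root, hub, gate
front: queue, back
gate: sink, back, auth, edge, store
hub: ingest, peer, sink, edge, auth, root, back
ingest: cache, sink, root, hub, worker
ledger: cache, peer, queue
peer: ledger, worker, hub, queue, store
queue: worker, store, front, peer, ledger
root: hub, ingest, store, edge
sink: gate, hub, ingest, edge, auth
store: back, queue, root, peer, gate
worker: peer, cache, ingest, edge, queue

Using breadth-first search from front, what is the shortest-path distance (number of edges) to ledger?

2

Level 0: front
Level 1: back, queue
Level 2: edge, gate, hub, ledger, peer, store, worker
Level 3: auth, cache, ingest, root, sink
ledger first appears at level 2.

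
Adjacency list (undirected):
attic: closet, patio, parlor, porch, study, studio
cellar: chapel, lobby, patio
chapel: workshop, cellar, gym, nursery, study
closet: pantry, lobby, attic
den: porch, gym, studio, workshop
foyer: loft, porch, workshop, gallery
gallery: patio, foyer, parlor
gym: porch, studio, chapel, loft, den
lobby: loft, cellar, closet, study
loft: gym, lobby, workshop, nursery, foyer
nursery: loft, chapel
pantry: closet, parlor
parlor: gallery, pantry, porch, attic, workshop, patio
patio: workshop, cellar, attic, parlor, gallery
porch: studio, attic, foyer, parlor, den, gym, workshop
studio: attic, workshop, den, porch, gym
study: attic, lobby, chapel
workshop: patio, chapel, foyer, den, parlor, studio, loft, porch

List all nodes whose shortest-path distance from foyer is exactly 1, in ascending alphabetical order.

gallery, loft, porch, workshop

Level 0: foyer
Level 1: gallery, loft, porch, workshop
Level 2: attic, chapel, den, gym, lobby, nursery, parlor, patio, studio
Level 3: cellar, closet, pantry, study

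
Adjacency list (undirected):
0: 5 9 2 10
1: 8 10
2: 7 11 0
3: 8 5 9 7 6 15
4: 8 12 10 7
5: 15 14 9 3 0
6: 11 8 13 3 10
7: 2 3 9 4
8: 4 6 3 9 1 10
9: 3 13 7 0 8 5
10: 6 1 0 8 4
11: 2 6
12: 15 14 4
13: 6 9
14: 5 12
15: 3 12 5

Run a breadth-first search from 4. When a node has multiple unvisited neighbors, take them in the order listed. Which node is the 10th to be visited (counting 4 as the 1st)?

15

Visit 4; enqueue 8, 12, 10, 7 → queue [8, 12, 10, 7]
Visit 8; enqueue 6, 3, 9, 1 → queue [12, 10, 7, 6, 3, 9, 1]
Visit 12; enqueue 15, 14 → queue [10, 7, 6, 3, 9, 1, 15, 14]
Visit 10; enqueue 0 → queue [7, 6, 3, 9, 1, 15, 14, 0]
Visit 7; enqueue 2 → queue [6, 3, 9, 1, 15, 14, 0, 2]
Visit 6; enqueue 11, 13 → queue [3, 9, 1, 15, 14, 0, 2, 11, 13]
Visit 3; enqueue 5 → queue [9, 1, 15, 14, 0, 2, 11, 13, 5]
Visit 9 → queue [1, 15, 14, 0, 2, 11, 13, 5]
Visit 1 → queue [15, 14, 0, 2, 11, 13, 5]
Visit 15 → queue [14, 0, 2, 11, 13, 5]
Visit 14 → queue [0, 2, 11, 13, 5]
Visit 0 → queue [2, 11, 13, 5]
Visit 2 → queue [11, 13, 5]
Visit 11 → queue [13, 5]
Visit 13 → queue [5]
Visit 5 → queue []

Visit order: 4, 8, 12, 10, 7, 6, 3, 9, 1, 15, 14, 0, 2, 11, 13, 5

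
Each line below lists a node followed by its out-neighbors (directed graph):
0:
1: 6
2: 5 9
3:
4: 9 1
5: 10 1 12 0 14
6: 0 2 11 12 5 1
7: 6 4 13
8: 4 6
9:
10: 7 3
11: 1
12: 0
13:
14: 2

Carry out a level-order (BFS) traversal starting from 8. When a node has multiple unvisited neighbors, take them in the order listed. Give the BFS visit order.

8 -> 4 -> 6 -> 9 -> 1 -> 0 -> 2 -> 11 -> 12 -> 5 -> 10 -> 14 -> 7 -> 3 -> 13

Visit 8; enqueue 4, 6 → queue [4, 6]
Visit 4; enqueue 9, 1 → queue [6, 9, 1]
Visit 6; enqueue 0, 2, 11, 12, 5 → queue [9, 1, 0, 2, 11, 12, 5]
Visit 9 → queue [1, 0, 2, 11, 12, 5]
Visit 1 → queue [0, 2, 11, 12, 5]
Visit 0 → queue [2, 11, 12, 5]
Visit 2 → queue [11, 12, 5]
Visit 11 → queue [12, 5]
Visit 12 → queue [5]
Visit 5; enqueue 10, 14 → queue [10, 14]
Visit 10; enqueue 7, 3 → queue [14, 7, 3]
Visit 14 → queue [7, 3]
Visit 7; enqueue 13 → queue [3, 13]
Visit 3 → queue [13]
Visit 13 → queue []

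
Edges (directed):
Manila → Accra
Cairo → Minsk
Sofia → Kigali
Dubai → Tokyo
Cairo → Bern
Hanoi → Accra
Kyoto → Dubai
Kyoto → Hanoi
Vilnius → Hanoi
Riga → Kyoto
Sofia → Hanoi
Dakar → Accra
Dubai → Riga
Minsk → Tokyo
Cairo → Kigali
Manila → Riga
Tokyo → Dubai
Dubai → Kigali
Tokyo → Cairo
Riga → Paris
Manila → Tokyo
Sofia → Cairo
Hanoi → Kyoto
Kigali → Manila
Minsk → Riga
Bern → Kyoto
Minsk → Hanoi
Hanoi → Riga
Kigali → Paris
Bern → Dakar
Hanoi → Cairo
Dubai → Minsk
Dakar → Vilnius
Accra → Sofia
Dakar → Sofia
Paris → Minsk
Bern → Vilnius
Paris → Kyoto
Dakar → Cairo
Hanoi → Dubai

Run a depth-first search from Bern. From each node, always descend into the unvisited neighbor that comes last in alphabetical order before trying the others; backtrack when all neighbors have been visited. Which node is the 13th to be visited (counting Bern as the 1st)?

Cairo

Visit Bern
Bern → Vilnius
Vilnius → Hanoi
Hanoi → Riga
Riga → Paris
Paris → Minsk
Minsk → Tokyo
Tokyo → Dubai
Dubai → Kigali
Kigali → Manila
Manila → Accra
Accra → Sofia
Sofia → Cairo
Paris → Kyoto
Bern → Dakar

Visit order: Bern, Vilnius, Hanoi, Riga, Paris, Minsk, Tokyo, Dubai, Kigali, Manila, Accra, Sofia, Cairo, Kyoto, Dakar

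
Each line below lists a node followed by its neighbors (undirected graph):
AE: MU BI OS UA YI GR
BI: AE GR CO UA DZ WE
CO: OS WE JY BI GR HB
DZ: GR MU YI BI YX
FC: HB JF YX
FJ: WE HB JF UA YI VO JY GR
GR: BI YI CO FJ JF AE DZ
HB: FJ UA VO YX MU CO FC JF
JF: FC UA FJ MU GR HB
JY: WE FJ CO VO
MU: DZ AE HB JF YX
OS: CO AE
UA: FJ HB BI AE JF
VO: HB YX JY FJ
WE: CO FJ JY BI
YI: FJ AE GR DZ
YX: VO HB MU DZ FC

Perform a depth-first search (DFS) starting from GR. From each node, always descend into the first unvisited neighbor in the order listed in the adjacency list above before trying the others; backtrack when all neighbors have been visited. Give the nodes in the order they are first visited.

GR BI AE MU DZ YI FJ WE CO OS JY VO HB UA JF FC YX

Visit GR
GR → BI
BI → AE
AE → MU
MU → DZ
DZ → YI
YI → FJ
FJ → WE
WE → CO
CO → OS
CO → JY
JY → VO
VO → HB
HB → UA
UA → JF
JF → FC
FC → YX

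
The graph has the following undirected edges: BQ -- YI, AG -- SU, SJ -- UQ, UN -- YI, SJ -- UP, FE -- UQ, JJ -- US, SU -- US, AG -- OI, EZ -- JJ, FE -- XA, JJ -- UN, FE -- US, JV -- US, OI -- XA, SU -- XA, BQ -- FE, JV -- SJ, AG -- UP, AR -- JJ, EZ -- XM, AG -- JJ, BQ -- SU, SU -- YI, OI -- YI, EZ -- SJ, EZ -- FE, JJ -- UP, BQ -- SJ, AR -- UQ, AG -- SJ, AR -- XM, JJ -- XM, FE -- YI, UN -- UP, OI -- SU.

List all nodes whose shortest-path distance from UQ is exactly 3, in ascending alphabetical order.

Level 0: UQ
Level 1: AR, FE, SJ
Level 2: AG, BQ, EZ, JJ, JV, UP, US, XA, XM, YI
Level 3: OI, SU, UN

OI, SU, UN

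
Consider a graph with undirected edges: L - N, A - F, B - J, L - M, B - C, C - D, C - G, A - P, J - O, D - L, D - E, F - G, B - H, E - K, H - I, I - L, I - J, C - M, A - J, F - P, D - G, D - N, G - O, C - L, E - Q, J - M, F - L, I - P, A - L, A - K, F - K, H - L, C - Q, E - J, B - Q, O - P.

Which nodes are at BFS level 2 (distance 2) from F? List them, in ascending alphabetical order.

C, D, E, H, I, J, M, N, O

Level 0: F
Level 1: A, G, K, L, P
Level 2: C, D, E, H, I, J, M, N, O
Level 3: B, Q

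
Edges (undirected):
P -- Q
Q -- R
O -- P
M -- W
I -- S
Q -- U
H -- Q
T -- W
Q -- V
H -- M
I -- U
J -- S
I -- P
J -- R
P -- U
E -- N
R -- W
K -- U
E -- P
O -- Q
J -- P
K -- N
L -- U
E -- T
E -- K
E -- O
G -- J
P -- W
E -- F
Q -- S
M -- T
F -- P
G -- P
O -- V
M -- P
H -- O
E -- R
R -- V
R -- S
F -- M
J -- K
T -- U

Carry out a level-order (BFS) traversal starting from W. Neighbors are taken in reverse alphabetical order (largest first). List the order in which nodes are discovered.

Visit W; enqueue T, R, P, M → queue [T, R, P, M]
Visit T; enqueue U, E → queue [R, P, M, U, E]
Visit R; enqueue V, S, Q, J → queue [P, M, U, E, V, S, Q, J]
Visit P; enqueue O, I, G, F → queue [M, U, E, V, S, Q, J, O, I, G, F]
Visit M; enqueue H → queue [U, E, V, S, Q, J, O, I, G, F, H]
Visit U; enqueue L, K → queue [E, V, S, Q, J, O, I, G, F, H, L, K]
Visit E; enqueue N → queue [V, S, Q, J, O, I, G, F, H, L, K, N]
Visit V → queue [S, Q, J, O, I, G, F, H, L, K, N]
Visit S → queue [Q, J, O, I, G, F, H, L, K, N]
Visit Q → queue [J, O, I, G, F, H, L, K, N]
Visit J → queue [O, I, G, F, H, L, K, N]
Visit O → queue [I, G, F, H, L, K, N]
Visit I → queue [G, F, H, L, K, N]
Visit G → queue [F, H, L, K, N]
Visit F → queue [H, L, K, N]
Visit H → queue [L, K, N]
Visit L → queue [K, N]
Visit K → queue [N]
Visit N → queue []

W, T, R, P, M, U, E, V, S, Q, J, O, I, G, F, H, L, K, N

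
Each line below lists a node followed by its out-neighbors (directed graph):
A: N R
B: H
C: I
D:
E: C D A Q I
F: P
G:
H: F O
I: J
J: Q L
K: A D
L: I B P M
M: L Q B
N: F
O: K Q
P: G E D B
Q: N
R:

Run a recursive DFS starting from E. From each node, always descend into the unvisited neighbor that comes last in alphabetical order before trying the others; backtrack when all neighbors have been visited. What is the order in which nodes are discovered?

Visit E
E → Q
Q → N
N → F
F → P
P → G
P → D
P → B
B → H
H → O
O → K
K → A
A → R
E → I
I → J
J → L
L → M
E → C

E, Q, N, F, P, G, D, B, H, O, K, A, R, I, J, L, M, C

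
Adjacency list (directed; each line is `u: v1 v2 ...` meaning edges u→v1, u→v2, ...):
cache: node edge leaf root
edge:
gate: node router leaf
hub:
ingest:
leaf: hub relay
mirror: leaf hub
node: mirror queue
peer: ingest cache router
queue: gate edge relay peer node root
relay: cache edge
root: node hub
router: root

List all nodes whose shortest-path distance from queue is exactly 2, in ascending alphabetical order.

Level 0: queue
Level 1: edge, gate, node, peer, relay, root
Level 2: cache, hub, ingest, leaf, mirror, router

cache, hub, ingest, leaf, mirror, router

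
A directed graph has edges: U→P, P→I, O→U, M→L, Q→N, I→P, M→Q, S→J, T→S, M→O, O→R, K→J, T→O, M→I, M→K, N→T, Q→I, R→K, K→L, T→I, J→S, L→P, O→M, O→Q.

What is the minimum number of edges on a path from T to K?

3

Level 0: T
Level 1: I, O, S
Level 2: J, M, P, Q, R, U
Level 3: K, L, N
K first appears at level 3.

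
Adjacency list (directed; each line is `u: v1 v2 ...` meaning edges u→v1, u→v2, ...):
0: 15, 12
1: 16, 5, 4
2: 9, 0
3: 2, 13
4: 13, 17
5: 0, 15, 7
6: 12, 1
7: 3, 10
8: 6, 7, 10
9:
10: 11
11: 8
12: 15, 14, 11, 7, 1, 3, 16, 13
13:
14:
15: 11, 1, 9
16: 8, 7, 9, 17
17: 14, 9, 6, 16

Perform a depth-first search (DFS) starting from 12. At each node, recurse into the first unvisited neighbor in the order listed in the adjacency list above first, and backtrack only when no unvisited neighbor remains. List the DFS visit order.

12, 15, 11, 8, 6, 1, 16, 7, 3, 2, 9, 0, 13, 10, 17, 14, 5, 4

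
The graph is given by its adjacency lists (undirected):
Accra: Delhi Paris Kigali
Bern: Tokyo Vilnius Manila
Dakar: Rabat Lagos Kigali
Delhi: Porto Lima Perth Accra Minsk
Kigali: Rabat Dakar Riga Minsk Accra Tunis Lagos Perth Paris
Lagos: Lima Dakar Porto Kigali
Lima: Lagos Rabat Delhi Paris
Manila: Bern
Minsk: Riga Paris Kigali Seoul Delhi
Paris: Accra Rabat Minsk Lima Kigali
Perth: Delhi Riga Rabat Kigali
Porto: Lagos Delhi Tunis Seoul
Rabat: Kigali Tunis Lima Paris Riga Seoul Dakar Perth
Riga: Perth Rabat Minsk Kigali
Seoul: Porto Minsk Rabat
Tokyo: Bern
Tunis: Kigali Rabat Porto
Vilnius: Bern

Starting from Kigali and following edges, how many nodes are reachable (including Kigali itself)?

BFS from Kigali visits: Kigali, Rabat, Dakar, Riga, Minsk, Accra, Tunis, Lagos, Perth, Paris, Lima, Seoul, Delhi, Porto
Reachable nodes: 14 of 18 total.

14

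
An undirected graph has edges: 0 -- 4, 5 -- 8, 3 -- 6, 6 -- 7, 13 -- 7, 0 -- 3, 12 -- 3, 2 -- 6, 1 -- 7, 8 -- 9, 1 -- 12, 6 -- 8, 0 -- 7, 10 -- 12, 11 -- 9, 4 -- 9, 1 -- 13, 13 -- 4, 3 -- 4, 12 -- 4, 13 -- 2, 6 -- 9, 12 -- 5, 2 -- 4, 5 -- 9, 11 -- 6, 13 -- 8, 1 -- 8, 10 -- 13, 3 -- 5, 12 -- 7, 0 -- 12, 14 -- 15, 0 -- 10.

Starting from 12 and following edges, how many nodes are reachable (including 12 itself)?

14

BFS from 12 visits: 12, 10, 7, 5, 4, 3, 1, 0, 13, 6, 9, 8, 2, 11
Reachable nodes: 14 of 16 total.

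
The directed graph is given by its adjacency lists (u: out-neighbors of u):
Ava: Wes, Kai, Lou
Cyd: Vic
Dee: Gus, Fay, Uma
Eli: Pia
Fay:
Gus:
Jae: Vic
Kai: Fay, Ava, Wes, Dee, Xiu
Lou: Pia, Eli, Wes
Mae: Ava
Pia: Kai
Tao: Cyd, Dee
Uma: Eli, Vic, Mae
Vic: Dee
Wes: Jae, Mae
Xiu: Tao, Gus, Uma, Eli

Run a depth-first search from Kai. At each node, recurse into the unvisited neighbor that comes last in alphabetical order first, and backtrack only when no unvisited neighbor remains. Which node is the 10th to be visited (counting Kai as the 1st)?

Wes

Visit Kai
Kai → Xiu
Xiu → Uma
Uma → Vic
Vic → Dee
Dee → Gus
Dee → Fay
Uma → Mae
Mae → Ava
Ava → Wes
Wes → Jae
Ava → Lou
Lou → Pia
Lou → Eli
Xiu → Tao
Tao → Cyd

Visit order: Kai, Xiu, Uma, Vic, Dee, Gus, Fay, Mae, Ava, Wes, Jae, Lou, Pia, Eli, Tao, Cyd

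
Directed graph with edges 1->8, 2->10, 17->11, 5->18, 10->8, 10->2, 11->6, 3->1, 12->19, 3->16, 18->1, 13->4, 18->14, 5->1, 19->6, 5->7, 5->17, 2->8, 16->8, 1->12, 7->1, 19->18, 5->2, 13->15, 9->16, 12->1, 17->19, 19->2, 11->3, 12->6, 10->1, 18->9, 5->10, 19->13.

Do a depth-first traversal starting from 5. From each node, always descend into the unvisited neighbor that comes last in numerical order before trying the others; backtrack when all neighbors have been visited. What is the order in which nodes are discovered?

Visit 5
5 → 18
18 → 14
18 → 9
9 → 16
16 → 8
18 → 1
1 → 12
12 → 19
19 → 13
13 → 15
13 → 4
19 → 6
19 → 2
2 → 10
5 → 17
17 → 11
11 → 3
5 → 7

5, 18, 14, 9, 16, 8, 1, 12, 19, 13, 15, 4, 6, 2, 10, 17, 11, 3, 7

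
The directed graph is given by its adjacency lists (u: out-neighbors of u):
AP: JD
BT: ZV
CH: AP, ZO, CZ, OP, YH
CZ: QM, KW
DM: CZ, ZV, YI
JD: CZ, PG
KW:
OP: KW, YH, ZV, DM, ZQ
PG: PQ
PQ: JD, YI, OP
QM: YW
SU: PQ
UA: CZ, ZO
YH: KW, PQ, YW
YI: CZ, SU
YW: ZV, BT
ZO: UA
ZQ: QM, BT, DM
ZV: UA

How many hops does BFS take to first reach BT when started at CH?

Level 0: CH
Level 1: AP, CZ, OP, YH, ZO
Level 2: DM, JD, KW, PQ, QM, UA, YW, ZQ, ZV
Level 3: BT, PG, YI
Level 4: SU
BT first appears at level 3.

3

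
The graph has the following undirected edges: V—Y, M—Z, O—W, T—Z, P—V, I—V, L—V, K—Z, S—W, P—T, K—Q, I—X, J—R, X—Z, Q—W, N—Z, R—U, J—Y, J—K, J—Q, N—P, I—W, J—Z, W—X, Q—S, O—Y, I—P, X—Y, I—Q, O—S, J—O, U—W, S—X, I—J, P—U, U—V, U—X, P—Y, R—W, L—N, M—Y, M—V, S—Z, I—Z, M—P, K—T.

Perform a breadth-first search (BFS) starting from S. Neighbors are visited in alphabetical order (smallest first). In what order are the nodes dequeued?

S → O → Q → W → X → Z → J → Y → I → K → R → U → M → N → T → P → V → L

Visit S; enqueue O, Q, W, X, Z → queue [O, Q, W, X, Z]
Visit O; enqueue J, Y → queue [Q, W, X, Z, J, Y]
Visit Q; enqueue I, K → queue [W, X, Z, J, Y, I, K]
Visit W; enqueue R, U → queue [X, Z, J, Y, I, K, R, U]
Visit X → queue [Z, J, Y, I, K, R, U]
Visit Z; enqueue M, N, T → queue [J, Y, I, K, R, U, M, N, T]
Visit J → queue [Y, I, K, R, U, M, N, T]
Visit Y; enqueue P, V → queue [I, K, R, U, M, N, T, P, V]
Visit I → queue [K, R, U, M, N, T, P, V]
Visit K → queue [R, U, M, N, T, P, V]
Visit R → queue [U, M, N, T, P, V]
Visit U → queue [M, N, T, P, V]
Visit M → queue [N, T, P, V]
Visit N; enqueue L → queue [T, P, V, L]
Visit T → queue [P, V, L]
Visit P → queue [V, L]
Visit V → queue [L]
Visit L → queue []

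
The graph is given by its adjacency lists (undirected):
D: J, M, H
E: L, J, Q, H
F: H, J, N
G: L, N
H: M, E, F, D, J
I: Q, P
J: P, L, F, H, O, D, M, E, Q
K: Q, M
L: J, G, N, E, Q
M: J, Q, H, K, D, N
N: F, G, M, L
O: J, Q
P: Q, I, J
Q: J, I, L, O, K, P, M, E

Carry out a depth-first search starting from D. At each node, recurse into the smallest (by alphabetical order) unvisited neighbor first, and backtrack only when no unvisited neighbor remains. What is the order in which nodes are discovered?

D H E J F N G L Q I P K M O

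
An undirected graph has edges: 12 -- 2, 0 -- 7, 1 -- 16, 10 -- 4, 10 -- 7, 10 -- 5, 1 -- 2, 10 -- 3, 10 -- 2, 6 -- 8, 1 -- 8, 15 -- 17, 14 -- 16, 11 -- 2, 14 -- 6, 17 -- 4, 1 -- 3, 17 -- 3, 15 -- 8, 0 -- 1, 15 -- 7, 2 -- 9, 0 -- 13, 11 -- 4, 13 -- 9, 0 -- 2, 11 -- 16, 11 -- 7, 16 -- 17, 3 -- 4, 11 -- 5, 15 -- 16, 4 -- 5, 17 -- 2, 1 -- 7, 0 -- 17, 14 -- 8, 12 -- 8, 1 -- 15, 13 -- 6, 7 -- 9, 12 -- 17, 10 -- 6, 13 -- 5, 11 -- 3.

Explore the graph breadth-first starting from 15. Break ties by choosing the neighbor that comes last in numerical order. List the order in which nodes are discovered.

15, 17, 16, 8, 7, 1, 12, 4, 3, 2, 0, 14, 11, 6, 10, 9, 5, 13

Visit 15; enqueue 17, 16, 8, 7, 1 → queue [17, 16, 8, 7, 1]
Visit 17; enqueue 12, 4, 3, 2, 0 → queue [16, 8, 7, 1, 12, 4, 3, 2, 0]
Visit 16; enqueue 14, 11 → queue [8, 7, 1, 12, 4, 3, 2, 0, 14, 11]
Visit 8; enqueue 6 → queue [7, 1, 12, 4, 3, 2, 0, 14, 11, 6]
Visit 7; enqueue 10, 9 → queue [1, 12, 4, 3, 2, 0, 14, 11, 6, 10, 9]
Visit 1 → queue [12, 4, 3, 2, 0, 14, 11, 6, 10, 9]
Visit 12 → queue [4, 3, 2, 0, 14, 11, 6, 10, 9]
Visit 4; enqueue 5 → queue [3, 2, 0, 14, 11, 6, 10, 9, 5]
Visit 3 → queue [2, 0, 14, 11, 6, 10, 9, 5]
Visit 2 → queue [0, 14, 11, 6, 10, 9, 5]
Visit 0; enqueue 13 → queue [14, 11, 6, 10, 9, 5, 13]
Visit 14 → queue [11, 6, 10, 9, 5, 13]
Visit 11 → queue [6, 10, 9, 5, 13]
Visit 6 → queue [10, 9, 5, 13]
Visit 10 → queue [9, 5, 13]
Visit 9 → queue [5, 13]
Visit 5 → queue [13]
Visit 13 → queue []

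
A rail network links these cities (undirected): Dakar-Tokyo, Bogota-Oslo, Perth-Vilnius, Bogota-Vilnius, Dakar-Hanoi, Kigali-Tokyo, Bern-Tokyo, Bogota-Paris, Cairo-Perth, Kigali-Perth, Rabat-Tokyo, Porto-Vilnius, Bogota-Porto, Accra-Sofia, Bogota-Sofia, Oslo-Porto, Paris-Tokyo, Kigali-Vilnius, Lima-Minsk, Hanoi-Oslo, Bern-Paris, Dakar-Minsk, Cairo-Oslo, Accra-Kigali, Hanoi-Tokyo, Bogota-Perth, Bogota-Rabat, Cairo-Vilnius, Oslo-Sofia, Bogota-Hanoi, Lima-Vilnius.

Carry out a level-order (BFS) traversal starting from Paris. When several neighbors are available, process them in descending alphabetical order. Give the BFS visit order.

Visit Paris; enqueue Tokyo, Bogota, Bern → queue [Tokyo, Bogota, Bern]
Visit Tokyo; enqueue Rabat, Kigali, Hanoi, Dakar → queue [Bogota, Bern, Rabat, Kigali, Hanoi, Dakar]
Visit Bogota; enqueue Vilnius, Sofia, Porto, Perth, Oslo → queue [Bern, Rabat, Kigali, Hanoi, Dakar, Vilnius, Sofia, Porto, Perth, Oslo]
Visit Bern → queue [Rabat, Kigali, Hanoi, Dakar, Vilnius, Sofia, Porto, Perth, Oslo]
Visit Rabat → queue [Kigali, Hanoi, Dakar, Vilnius, Sofia, Porto, Perth, Oslo]
Visit Kigali; enqueue Accra → queue [Hanoi, Dakar, Vilnius, Sofia, Porto, Perth, Oslo, Accra]
Visit Hanoi → queue [Dakar, Vilnius, Sofia, Porto, Perth, Oslo, Accra]
Visit Dakar; enqueue Minsk → queue [Vilnius, Sofia, Porto, Perth, Oslo, Accra, Minsk]
Visit Vilnius; enqueue Lima, Cairo → queue [Sofia, Porto, Perth, Oslo, Accra, Minsk, Lima, Cairo]
Visit Sofia → queue [Porto, Perth, Oslo, Accra, Minsk, Lima, Cairo]
Visit Porto → queue [Perth, Oslo, Accra, Minsk, Lima, Cairo]
Visit Perth → queue [Oslo, Accra, Minsk, Lima, Cairo]
Visit Oslo → queue [Accra, Minsk, Lima, Cairo]
Visit Accra → queue [Minsk, Lima, Cairo]
Visit Minsk → queue [Lima, Cairo]
Visit Lima → queue [Cairo]
Visit Cairo → queue []

Paris Tokyo Bogota Bern Rabat Kigali Hanoi Dakar Vilnius Sofia Porto Perth Oslo Accra Minsk Lima Cairo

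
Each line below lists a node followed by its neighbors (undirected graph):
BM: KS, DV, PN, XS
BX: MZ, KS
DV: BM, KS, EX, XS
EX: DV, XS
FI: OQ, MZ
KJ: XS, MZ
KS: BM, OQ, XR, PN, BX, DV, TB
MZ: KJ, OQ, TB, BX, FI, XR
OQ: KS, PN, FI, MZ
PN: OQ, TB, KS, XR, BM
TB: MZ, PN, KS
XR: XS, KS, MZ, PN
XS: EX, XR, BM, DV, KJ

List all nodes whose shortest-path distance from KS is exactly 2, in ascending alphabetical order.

EX, FI, MZ, XS

Level 0: KS
Level 1: BM, BX, DV, OQ, PN, TB, XR
Level 2: EX, FI, MZ, XS
Level 3: KJ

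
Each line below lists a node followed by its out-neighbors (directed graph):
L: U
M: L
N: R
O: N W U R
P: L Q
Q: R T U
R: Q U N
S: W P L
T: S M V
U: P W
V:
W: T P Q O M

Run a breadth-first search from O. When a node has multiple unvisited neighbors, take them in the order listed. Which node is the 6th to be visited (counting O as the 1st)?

Visit O; enqueue N, W, U, R → queue [N, W, U, R]
Visit N → queue [W, U, R]
Visit W; enqueue T, P, Q, M → queue [U, R, T, P, Q, M]
Visit U → queue [R, T, P, Q, M]
Visit R → queue [T, P, Q, M]
Visit T; enqueue S, V → queue [P, Q, M, S, V]
Visit P; enqueue L → queue [Q, M, S, V, L]
Visit Q → queue [M, S, V, L]
Visit M → queue [S, V, L]
Visit S → queue [V, L]
Visit V → queue [L]
Visit L → queue []

Visit order: O, N, W, U, R, T, P, Q, M, S, V, L

T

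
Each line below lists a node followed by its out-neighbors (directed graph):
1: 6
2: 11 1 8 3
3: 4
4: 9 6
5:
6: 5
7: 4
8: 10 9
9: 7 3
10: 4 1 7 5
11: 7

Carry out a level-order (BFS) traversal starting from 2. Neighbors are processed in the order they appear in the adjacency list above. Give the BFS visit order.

2 11 1 8 3 7 6 10 9 4 5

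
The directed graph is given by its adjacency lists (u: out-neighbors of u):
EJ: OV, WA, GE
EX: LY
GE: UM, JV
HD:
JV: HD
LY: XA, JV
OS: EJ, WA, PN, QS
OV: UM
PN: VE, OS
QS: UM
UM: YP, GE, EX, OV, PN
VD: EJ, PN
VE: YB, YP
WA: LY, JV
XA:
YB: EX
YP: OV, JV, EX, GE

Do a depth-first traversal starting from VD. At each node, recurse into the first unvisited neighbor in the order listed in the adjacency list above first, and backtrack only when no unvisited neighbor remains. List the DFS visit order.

VD → EJ → OV → UM → YP → JV → HD → EX → LY → XA → GE → PN → VE → YB → OS → WA → QS

Visit VD
VD → EJ
EJ → OV
OV → UM
UM → YP
YP → JV
JV → HD
YP → EX
EX → LY
LY → XA
YP → GE
UM → PN
PN → VE
VE → YB
PN → OS
OS → WA
OS → QS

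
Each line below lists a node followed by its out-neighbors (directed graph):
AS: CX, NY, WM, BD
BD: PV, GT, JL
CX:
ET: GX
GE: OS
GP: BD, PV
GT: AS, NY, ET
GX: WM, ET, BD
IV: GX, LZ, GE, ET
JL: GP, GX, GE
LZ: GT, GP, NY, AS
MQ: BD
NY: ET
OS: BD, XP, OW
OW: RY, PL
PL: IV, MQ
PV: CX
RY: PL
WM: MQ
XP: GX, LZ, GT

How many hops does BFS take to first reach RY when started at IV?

Level 0: IV
Level 1: ET, GE, GX, LZ
Level 2: AS, BD, GP, GT, NY, OS, WM
Level 3: CX, JL, MQ, OW, PV, XP
Level 4: PL, RY
RY first appears at level 4.

4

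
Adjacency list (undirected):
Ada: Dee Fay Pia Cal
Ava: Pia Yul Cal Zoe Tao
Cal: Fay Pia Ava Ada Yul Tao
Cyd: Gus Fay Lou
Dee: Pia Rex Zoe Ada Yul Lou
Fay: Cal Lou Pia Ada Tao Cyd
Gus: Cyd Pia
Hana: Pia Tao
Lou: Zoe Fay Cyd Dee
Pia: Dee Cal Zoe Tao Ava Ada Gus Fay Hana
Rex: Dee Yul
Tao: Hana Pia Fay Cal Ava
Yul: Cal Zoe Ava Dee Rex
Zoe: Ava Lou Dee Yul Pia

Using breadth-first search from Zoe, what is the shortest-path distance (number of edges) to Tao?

Level 0: Zoe
Level 1: Ava, Dee, Lou, Pia, Yul
Level 2: Ada, Cal, Cyd, Fay, Gus, Hana, Rex, Tao
Tao first appears at level 2.

2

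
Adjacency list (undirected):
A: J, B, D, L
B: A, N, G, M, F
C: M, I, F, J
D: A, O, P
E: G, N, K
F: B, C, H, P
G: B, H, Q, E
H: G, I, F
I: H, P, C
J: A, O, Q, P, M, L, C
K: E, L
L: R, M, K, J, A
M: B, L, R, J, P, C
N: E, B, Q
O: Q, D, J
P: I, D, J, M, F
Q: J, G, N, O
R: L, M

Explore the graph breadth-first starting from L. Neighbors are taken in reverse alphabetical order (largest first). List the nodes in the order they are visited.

L R M K J A P C B E Q O D I F N G H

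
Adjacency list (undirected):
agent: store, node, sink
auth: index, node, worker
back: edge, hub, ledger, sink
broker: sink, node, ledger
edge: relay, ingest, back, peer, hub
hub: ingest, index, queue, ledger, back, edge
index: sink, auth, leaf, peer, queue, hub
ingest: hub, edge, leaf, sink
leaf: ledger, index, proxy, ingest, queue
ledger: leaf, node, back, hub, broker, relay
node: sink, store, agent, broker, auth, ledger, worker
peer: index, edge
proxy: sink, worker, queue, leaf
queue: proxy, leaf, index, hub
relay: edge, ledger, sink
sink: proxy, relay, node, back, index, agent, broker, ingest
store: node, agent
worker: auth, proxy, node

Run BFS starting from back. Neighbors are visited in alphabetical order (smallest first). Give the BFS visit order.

back -> edge -> hub -> ledger -> sink -> ingest -> peer -> relay -> index -> queue -> broker -> leaf -> node -> agent -> proxy -> auth -> store -> worker

Visit back; enqueue edge, hub, ledger, sink → queue [edge, hub, ledger, sink]
Visit edge; enqueue ingest, peer, relay → queue [hub, ledger, sink, ingest, peer, relay]
Visit hub; enqueue index, queue → queue [ledger, sink, ingest, peer, relay, index, queue]
Visit ledger; enqueue broker, leaf, node → queue [sink, ingest, peer, relay, index, queue, broker, leaf, node]
Visit sink; enqueue agent, proxy → queue [ingest, peer, relay, index, queue, broker, leaf, node, agent, proxy]
Visit ingest → queue [peer, relay, index, queue, broker, leaf, node, agent, proxy]
Visit peer → queue [relay, index, queue, broker, leaf, node, agent, proxy]
Visit relay → queue [index, queue, broker, leaf, node, agent, proxy]
Visit index; enqueue auth → queue [queue, broker, leaf, node, agent, proxy, auth]
Visit queue → queue [broker, leaf, node, agent, proxy, auth]
Visit broker → queue [leaf, node, agent, proxy, auth]
Visit leaf → queue [node, agent, proxy, auth]
Visit node; enqueue store, worker → queue [agent, proxy, auth, store, worker]
Visit agent → queue [proxy, auth, store, worker]
Visit proxy → queue [auth, store, worker]
Visit auth → queue [store, worker]
Visit store → queue [worker]
Visit worker → queue []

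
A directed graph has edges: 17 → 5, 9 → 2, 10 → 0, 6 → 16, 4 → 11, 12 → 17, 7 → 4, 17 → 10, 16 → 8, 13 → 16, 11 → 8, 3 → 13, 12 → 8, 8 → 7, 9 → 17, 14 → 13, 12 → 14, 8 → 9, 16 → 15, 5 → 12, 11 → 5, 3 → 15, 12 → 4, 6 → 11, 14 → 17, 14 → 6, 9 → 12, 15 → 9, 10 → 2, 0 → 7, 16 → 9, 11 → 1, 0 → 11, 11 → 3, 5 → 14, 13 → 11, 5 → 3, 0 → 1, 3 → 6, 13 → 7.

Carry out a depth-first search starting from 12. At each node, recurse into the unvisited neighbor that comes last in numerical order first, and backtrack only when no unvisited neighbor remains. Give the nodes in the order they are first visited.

12 17 10 2 0 11 8 9 7 4 5 14 13 16 15 6 3 1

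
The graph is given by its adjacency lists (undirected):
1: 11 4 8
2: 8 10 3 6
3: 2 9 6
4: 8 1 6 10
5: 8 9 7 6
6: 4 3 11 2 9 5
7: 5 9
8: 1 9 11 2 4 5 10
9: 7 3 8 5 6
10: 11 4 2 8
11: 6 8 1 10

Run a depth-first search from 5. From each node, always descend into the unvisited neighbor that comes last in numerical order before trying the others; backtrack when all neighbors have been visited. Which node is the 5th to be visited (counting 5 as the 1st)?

10

Visit 5
5 → 9
9 → 8
8 → 11
11 → 10
10 → 4
4 → 6
6 → 3
3 → 2
4 → 1
9 → 7

Visit order: 5, 9, 8, 11, 10, 4, 6, 3, 2, 1, 7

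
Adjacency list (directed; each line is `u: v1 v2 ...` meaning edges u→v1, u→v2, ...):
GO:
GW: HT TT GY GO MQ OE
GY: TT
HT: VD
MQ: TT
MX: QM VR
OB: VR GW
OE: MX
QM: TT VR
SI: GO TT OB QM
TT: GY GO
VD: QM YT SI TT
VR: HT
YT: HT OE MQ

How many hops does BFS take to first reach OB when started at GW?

Level 0: GW
Level 1: GO, GY, HT, MQ, OE, TT
Level 2: MX, VD
Level 3: QM, SI, VR, YT
Level 4: OB
OB first appears at level 4.

4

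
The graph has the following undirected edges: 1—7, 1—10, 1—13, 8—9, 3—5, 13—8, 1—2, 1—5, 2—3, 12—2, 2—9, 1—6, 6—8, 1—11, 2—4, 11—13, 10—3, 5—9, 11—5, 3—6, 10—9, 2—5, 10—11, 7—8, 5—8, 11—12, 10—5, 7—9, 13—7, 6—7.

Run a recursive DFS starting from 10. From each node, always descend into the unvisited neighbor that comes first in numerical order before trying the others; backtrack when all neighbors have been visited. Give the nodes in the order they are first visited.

10 1 2 3 5 8 6 7 9 13 11 12 4

Visit 10
10 → 1
1 → 2
2 → 3
3 → 5
5 → 8
8 → 6
6 → 7
7 → 9
7 → 13
13 → 11
11 → 12
2 → 4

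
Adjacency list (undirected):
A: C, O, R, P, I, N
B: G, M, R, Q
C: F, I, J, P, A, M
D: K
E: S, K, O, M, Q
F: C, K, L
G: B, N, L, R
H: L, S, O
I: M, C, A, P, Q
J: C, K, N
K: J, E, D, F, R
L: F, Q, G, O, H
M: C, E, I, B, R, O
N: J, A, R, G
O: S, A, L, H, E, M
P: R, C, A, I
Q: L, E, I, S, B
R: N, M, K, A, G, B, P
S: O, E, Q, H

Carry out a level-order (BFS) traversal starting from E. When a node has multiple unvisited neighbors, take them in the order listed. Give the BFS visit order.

Visit E; enqueue S, K, O, M, Q → queue [S, K, O, M, Q]
Visit S; enqueue H → queue [K, O, M, Q, H]
Visit K; enqueue J, D, F, R → queue [O, M, Q, H, J, D, F, R]
Visit O; enqueue A, L → queue [M, Q, H, J, D, F, R, A, L]
Visit M; enqueue C, I, B → queue [Q, H, J, D, F, R, A, L, C, I, B]
Visit Q → queue [H, J, D, F, R, A, L, C, I, B]
Visit H → queue [J, D, F, R, A, L, C, I, B]
Visit J; enqueue N → queue [D, F, R, A, L, C, I, B, N]
Visit D → queue [F, R, A, L, C, I, B, N]
Visit F → queue [R, A, L, C, I, B, N]
Visit R; enqueue G, P → queue [A, L, C, I, B, N, G, P]
Visit A → queue [L, C, I, B, N, G, P]
Visit L → queue [C, I, B, N, G, P]
Visit C → queue [I, B, N, G, P]
Visit I → queue [B, N, G, P]
Visit B → queue [N, G, P]
Visit N → queue [G, P]
Visit G → queue [P]
Visit P → queue []

E, S, K, O, M, Q, H, J, D, F, R, A, L, C, I, B, N, G, P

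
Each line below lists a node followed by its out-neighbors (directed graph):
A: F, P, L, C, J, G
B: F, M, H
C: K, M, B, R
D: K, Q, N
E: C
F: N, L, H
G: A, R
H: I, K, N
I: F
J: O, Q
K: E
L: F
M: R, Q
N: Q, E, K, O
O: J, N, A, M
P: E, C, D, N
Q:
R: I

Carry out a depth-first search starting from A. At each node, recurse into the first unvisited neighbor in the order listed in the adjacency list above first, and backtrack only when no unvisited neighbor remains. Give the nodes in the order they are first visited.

A → F → N → Q → E → C → K → M → R → I → B → H → O → J → L → P → D → G

Visit A
A → F
F → N
N → Q
N → E
E → C
C → K
C → M
M → R
R → I
C → B
B → H
N → O
O → J
F → L
A → P
P → D
A → G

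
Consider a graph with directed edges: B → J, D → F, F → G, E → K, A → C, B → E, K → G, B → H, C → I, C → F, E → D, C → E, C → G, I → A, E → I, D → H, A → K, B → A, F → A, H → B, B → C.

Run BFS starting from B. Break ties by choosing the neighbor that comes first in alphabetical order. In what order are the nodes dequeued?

B → A → C → E → H → J → K → F → G → I → D

Visit B; enqueue A, C, E, H, J → queue [A, C, E, H, J]
Visit A; enqueue K → queue [C, E, H, J, K]
Visit C; enqueue F, G, I → queue [E, H, J, K, F, G, I]
Visit E; enqueue D → queue [H, J, K, F, G, I, D]
Visit H → queue [J, K, F, G, I, D]
Visit J → queue [K, F, G, I, D]
Visit K → queue [F, G, I, D]
Visit F → queue [G, I, D]
Visit G → queue [I, D]
Visit I → queue [D]
Visit D → queue []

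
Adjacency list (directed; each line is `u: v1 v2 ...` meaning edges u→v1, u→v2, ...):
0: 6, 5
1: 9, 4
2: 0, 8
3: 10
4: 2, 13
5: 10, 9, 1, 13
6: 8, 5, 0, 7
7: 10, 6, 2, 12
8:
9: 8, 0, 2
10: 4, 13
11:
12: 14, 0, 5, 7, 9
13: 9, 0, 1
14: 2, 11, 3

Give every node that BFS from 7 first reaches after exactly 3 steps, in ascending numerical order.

Level 0: 7
Level 1: 2, 6, 10, 12
Level 2: 0, 4, 5, 8, 9, 13, 14
Level 3: 1, 3, 11

1, 3, 11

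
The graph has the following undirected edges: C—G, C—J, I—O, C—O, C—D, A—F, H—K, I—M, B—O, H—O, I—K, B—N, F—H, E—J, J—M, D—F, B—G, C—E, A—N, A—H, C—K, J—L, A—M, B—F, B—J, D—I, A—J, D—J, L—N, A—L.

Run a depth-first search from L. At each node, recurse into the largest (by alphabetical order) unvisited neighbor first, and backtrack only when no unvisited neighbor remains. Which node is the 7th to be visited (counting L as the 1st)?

J

Visit L
L → N
N → B
B → O
O → I
I → M
M → J
J → E
E → C
C → K
K → H
H → F
F → D
F → A
C → G

Visit order: L, N, B, O, I, M, J, E, C, K, H, F, D, A, G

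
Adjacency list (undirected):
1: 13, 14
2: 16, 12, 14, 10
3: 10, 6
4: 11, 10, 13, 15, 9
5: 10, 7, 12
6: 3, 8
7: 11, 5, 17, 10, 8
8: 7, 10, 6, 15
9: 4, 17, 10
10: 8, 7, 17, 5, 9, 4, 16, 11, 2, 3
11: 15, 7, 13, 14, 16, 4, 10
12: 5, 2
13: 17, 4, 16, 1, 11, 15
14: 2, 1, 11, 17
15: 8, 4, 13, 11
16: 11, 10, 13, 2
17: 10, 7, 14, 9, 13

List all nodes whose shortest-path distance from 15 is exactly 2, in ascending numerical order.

1, 6, 7, 9, 10, 14, 16, 17

Level 0: 15
Level 1: 4, 8, 11, 13
Level 2: 1, 6, 7, 9, 10, 14, 16, 17
Level 3: 2, 3, 5
Level 4: 12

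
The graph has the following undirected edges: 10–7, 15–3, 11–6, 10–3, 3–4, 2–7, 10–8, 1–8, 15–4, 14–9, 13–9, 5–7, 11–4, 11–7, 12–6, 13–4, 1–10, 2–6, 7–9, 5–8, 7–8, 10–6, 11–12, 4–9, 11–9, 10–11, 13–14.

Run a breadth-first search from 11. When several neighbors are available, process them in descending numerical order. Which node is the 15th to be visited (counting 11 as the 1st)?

15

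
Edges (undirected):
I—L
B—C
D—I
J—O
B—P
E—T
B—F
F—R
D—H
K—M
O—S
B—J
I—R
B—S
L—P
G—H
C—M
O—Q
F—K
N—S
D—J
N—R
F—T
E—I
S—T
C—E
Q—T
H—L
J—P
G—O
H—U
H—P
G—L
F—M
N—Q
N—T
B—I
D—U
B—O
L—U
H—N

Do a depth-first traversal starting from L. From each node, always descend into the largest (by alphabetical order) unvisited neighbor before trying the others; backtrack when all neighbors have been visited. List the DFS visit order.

L -> U -> H -> P -> J -> O -> S -> T -> Q -> N -> R -> I -> E -> C -> M -> K -> F -> B -> D -> G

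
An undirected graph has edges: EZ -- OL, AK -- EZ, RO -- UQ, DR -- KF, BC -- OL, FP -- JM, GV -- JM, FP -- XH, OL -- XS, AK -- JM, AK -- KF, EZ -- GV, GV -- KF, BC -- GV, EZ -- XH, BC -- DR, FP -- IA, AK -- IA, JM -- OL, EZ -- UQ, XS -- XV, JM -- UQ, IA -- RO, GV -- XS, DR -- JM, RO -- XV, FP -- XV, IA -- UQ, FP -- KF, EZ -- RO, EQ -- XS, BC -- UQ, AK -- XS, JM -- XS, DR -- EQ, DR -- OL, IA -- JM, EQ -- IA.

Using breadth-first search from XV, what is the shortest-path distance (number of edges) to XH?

Level 0: XV
Level 1: FP, RO, XS
Level 2: AK, EQ, EZ, GV, IA, JM, KF, OL, UQ, XH
Level 3: BC, DR
XH first appears at level 2.

2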